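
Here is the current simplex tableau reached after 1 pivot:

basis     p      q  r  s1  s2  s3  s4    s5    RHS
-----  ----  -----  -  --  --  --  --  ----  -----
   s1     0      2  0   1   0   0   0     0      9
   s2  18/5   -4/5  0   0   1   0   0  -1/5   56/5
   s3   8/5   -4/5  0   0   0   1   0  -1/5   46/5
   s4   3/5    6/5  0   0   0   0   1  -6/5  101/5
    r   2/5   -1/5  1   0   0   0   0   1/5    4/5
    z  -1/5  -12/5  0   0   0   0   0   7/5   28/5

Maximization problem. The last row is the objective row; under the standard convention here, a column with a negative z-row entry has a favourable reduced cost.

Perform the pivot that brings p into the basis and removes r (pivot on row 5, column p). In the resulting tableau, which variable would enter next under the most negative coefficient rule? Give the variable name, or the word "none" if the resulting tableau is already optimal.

Pivot element 2/5. New z-row = old z-row − (-1/5)·(row 5/(2/5)).
Updated z-row coefficients: p: 0, q: -5/2, r: 1/2, s1: 0, s2: 0, s3: 0, s4: 0, s5: 3/2.
The most negative is -5/2 in column q, so q would enter next.

q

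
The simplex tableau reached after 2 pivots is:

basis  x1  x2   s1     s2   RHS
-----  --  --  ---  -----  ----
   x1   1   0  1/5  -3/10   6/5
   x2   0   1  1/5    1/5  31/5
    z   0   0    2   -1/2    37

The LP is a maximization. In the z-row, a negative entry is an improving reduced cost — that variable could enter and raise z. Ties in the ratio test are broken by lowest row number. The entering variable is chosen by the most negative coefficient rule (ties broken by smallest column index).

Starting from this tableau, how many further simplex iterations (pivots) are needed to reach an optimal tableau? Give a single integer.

1

pivot: s2 in, x2 out → z = 105/2
No improving column remains; optimal.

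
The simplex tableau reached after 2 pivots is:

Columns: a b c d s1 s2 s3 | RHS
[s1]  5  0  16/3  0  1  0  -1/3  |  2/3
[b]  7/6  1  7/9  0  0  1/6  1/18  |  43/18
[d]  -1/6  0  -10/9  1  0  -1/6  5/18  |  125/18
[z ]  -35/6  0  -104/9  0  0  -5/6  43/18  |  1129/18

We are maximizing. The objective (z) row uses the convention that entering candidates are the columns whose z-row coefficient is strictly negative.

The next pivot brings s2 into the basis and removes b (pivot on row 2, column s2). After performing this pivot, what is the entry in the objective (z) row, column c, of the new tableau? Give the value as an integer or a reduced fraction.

-23/3

Pivot element is row 2, column s2: 1/6.
Normalize row 2: new (row 2, c) = (7/9)/(1/6) = 14/3.
z-row ← z-row − (-5/6)·(new row 2): -104/9 − (-5/6)·(14/3) = -23/3.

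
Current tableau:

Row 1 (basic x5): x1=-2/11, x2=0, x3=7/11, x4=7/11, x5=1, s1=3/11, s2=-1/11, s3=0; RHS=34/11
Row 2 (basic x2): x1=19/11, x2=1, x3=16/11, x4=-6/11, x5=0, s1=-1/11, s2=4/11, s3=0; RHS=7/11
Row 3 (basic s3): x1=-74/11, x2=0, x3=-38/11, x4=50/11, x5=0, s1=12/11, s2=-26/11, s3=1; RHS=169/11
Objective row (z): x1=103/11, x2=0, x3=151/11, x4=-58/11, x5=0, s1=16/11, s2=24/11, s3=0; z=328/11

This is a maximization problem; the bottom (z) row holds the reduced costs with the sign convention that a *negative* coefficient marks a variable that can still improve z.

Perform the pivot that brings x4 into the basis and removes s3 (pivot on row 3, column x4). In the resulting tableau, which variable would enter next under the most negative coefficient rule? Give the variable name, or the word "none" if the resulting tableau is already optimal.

Pivot element 50/11. New z-row = old z-row − (-58/11)·(row 3/(50/11)).
Updated z-row coefficients: x1: 39/25, x2: 0, x3: 243/25, x4: 0, x5: 0, s1: 68/25, s2: -14/25, s3: 29/25.
The most negative is -14/25 in column s2, so s2 would enter next.

s2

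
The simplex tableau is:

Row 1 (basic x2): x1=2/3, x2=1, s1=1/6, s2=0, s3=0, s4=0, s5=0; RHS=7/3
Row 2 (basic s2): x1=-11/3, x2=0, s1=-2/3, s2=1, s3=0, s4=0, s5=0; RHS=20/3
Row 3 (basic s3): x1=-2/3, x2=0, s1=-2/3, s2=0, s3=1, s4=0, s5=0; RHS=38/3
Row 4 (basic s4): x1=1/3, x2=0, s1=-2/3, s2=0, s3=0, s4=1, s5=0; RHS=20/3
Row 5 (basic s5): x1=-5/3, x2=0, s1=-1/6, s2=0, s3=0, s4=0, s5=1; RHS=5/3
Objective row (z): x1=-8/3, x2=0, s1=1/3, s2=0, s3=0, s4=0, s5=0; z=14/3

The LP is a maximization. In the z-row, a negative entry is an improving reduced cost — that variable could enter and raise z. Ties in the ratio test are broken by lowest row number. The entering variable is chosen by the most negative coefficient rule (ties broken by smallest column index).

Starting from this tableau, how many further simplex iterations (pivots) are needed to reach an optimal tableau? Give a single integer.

1

pivot: x1 in, x2 out → z = 14
No improving column remains; optimal.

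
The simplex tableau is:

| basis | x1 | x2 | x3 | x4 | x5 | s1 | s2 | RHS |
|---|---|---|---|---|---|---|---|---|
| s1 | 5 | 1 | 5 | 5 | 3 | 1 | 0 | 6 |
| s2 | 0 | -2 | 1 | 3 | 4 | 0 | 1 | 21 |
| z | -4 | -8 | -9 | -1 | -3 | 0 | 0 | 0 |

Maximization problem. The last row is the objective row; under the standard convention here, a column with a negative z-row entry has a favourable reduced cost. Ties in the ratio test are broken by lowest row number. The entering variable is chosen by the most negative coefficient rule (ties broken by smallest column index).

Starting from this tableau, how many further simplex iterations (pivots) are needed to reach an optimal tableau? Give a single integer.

pivot: x3 in, s1 out → z = 54/5
pivot: x2 in, x3 out → z = 48
No improving column remains; optimal.

2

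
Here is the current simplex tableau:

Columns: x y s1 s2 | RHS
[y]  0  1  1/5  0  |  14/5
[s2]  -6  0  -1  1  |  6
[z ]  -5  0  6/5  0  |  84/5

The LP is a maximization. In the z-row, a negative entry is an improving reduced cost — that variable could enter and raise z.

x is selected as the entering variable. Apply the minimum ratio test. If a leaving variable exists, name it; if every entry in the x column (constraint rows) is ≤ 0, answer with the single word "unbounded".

x-column entries: row 1: 0, row 2: -6. All ≤ 0, so x can increase without bound; the LP is unbounded in this direction.

unbounded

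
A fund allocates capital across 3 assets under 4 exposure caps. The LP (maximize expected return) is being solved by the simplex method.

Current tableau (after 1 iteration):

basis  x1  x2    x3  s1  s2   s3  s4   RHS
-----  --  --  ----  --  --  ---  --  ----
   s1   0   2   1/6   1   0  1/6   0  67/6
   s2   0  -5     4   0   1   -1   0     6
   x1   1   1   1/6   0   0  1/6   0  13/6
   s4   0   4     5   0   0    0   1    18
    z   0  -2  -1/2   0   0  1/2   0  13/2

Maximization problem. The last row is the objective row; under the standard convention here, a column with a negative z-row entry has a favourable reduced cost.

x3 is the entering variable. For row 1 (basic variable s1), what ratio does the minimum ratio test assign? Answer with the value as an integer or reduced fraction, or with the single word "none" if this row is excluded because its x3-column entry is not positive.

67

Ratio = RHS / (x3 entry) = (67/6) / (1/6) = 67.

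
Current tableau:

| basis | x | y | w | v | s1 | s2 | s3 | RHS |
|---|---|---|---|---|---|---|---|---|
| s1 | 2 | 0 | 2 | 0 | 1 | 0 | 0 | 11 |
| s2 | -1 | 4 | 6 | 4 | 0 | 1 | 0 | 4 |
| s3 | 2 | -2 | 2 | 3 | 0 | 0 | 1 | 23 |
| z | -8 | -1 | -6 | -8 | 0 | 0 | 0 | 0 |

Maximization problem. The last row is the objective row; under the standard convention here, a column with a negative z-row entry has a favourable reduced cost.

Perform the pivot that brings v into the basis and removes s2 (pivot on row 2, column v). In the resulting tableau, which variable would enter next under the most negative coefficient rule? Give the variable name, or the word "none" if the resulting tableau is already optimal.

x

Pivot element 4. New z-row = old z-row − (-8)·(row 2/4).
Updated z-row coefficients: x: -10, y: 7, w: 6, v: 0, s1: 0, s2: 2, s3: 0.
The most negative is -10 in column x, so x would enter next.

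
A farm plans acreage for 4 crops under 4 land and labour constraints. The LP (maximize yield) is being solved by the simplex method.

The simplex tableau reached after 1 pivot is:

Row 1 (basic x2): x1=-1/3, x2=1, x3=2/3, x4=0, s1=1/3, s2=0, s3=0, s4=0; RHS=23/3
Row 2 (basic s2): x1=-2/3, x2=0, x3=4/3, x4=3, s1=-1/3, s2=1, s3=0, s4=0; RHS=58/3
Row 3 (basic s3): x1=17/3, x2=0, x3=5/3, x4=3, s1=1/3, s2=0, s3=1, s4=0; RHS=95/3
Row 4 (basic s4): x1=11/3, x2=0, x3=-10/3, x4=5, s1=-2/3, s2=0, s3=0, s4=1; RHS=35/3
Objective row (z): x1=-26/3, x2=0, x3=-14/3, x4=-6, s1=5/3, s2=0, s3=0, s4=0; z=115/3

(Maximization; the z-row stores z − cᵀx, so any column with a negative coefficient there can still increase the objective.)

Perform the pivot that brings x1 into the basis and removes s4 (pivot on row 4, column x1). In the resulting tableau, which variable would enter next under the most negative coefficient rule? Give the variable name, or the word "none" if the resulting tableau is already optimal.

x3

Pivot element 11/3. New z-row = old z-row − (-26/3)·(row 4/(11/3)).
Updated z-row coefficients: x1: 0, x2: 0, x3: -138/11, x4: 64/11, s1: 1/11, s2: 0, s3: 0, s4: 26/11.
The most negative is -138/11 in column x3, so x3 would enter next.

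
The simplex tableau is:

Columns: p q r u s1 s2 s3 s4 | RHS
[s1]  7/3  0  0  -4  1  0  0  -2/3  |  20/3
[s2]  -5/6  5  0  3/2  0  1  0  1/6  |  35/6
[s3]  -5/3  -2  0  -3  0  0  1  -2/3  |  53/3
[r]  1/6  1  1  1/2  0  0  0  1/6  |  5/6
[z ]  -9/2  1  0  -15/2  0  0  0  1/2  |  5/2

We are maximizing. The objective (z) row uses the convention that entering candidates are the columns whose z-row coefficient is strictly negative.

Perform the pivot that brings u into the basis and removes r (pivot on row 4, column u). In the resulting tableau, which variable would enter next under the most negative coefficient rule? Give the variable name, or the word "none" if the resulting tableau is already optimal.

Pivot element 1/2. New z-row = old z-row − (-15/2)·(row 4/(1/2)).
Updated z-row coefficients: p: -2, q: 16, r: 15, u: 0, s1: 0, s2: 0, s3: 0, s4: 3.
The most negative is -2 in column p, so p would enter next.

p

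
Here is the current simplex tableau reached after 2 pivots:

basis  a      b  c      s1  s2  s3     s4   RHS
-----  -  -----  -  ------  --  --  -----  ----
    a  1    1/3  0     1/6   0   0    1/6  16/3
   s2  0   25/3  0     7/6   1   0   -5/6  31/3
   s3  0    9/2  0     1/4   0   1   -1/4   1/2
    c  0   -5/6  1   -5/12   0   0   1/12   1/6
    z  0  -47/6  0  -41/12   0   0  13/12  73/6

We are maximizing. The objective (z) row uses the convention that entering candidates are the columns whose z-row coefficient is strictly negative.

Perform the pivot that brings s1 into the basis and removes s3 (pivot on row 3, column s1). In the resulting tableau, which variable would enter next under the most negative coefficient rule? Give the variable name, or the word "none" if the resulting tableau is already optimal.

s4

Pivot element 1/4. New z-row = old z-row − (-41/12)·(row 3/(1/4)).
Updated z-row coefficients: a: 0, b: 161/3, c: 0, s1: 0, s2: 0, s3: 41/3, s4: -7/3.
The most negative is -7/3 in column s4, so s4 would enter next.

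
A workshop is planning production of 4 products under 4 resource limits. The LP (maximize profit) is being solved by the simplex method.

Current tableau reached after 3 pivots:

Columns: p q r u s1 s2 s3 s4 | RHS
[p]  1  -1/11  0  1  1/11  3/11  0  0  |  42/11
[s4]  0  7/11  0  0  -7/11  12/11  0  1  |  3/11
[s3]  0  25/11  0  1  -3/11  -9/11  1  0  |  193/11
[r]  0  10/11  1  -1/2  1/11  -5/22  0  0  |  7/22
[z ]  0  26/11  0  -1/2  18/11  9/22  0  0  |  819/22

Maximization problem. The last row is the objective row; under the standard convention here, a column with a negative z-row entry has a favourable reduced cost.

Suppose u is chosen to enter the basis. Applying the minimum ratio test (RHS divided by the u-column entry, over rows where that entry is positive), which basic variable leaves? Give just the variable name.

Ratios: row 1 (p): (42/11)/1 = 42/11; row 2 (s4): entry 0 ≤ 0, skip; row 3 (s3): (193/11)/1 = 193/11; row 4 (r): entry -1/2 ≤ 0, skip.
Minimum ratio 42/11 is in the p row, so p leaves.

p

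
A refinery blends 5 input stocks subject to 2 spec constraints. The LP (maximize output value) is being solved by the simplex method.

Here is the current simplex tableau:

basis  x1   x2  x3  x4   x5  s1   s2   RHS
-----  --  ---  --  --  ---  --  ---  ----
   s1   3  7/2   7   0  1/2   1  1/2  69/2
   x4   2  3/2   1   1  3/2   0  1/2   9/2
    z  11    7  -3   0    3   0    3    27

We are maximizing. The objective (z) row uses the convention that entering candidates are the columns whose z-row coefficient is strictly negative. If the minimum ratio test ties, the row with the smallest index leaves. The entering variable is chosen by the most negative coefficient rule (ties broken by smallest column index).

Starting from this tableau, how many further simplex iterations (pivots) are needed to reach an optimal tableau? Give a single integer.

pivot: x3 in, x4 out → z = 81/2
No improving column remains; optimal.

1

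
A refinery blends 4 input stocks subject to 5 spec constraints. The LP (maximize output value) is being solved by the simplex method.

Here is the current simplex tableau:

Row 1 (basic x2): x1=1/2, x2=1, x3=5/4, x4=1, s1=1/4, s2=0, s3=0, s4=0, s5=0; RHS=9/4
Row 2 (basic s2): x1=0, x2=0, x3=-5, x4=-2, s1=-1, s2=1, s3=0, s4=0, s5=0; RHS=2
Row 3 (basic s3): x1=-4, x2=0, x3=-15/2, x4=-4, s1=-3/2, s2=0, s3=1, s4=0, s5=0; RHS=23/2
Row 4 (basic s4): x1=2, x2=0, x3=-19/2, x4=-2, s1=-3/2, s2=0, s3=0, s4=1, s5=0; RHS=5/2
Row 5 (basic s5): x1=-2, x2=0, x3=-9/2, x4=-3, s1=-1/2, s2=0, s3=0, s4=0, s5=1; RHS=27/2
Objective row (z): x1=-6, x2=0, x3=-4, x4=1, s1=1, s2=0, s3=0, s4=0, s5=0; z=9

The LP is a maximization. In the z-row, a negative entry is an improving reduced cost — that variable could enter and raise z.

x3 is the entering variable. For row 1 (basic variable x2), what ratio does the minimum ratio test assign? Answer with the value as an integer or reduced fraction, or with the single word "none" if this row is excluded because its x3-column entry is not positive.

Ratio = RHS / (x3 entry) = (9/4) / (5/4) = 9/5.

9/5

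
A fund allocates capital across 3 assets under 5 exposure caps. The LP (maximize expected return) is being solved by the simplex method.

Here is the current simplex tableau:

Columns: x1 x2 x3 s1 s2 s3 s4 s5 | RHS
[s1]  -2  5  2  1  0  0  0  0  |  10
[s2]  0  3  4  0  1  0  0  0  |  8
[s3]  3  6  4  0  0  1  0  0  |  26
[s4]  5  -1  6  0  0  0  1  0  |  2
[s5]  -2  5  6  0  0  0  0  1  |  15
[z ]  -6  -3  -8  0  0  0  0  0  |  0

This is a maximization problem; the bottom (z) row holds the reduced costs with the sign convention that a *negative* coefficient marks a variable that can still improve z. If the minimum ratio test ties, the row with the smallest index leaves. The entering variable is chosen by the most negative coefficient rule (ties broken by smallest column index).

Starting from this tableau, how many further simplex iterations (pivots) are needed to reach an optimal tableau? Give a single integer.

pivot: x3 in, s4 out → z = 8/3
pivot: x2 in, s1 out → z = 41/4
pivot: x1 in, x3 out → z = 282/23
No improving column remains; optimal.

3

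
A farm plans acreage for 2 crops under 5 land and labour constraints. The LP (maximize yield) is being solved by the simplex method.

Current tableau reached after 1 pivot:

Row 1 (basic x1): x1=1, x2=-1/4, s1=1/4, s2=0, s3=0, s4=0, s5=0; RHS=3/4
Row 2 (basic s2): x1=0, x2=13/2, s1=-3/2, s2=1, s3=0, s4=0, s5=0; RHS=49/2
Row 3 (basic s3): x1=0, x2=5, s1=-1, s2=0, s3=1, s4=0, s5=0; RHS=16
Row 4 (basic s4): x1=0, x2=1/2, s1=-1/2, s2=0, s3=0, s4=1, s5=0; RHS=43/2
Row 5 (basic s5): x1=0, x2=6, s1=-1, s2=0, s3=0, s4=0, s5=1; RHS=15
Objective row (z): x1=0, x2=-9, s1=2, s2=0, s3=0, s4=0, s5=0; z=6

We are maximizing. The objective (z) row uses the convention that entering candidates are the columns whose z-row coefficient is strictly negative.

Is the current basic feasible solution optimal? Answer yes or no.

no

Column x2 has objective-row coefficient -9, which is negative; an improving pivot exists, so not yet optimal.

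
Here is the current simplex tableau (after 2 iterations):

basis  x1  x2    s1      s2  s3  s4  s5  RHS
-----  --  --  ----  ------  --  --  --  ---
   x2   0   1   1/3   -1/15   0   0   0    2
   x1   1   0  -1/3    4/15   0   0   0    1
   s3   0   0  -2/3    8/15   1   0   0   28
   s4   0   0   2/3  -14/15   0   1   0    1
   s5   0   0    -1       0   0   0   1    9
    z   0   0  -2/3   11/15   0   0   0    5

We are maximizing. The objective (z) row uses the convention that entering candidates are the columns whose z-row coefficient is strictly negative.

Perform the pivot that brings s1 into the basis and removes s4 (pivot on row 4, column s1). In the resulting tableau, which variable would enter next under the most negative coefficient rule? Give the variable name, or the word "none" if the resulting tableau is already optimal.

Pivot element 2/3. New z-row = old z-row − (-2/3)·(row 4/(2/3)).
Updated z-row coefficients: x1: 0, x2: 0, s1: 0, s2: -1/5, s3: 0, s4: 1, s5: 0.
The most negative is -1/5 in column s2, so s2 would enter next.

s2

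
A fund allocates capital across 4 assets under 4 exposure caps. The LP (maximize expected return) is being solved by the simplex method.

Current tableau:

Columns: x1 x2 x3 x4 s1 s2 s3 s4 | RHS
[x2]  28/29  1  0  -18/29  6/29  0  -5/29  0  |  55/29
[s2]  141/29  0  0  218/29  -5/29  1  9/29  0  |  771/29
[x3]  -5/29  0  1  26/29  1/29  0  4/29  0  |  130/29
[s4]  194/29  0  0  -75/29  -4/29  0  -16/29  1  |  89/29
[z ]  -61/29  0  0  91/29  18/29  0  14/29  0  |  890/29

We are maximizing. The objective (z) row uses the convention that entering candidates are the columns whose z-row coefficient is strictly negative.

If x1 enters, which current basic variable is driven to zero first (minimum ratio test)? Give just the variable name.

s4

Ratios: row 1 (x2): (55/29)/(28/29) = 55/28; row 2 (s2): (771/29)/(141/29) = 257/47; row 3 (x3): entry -5/29 ≤ 0, skip; row 4 (s4): (89/29)/(194/29) = 89/194.
Minimum ratio 89/194 is in the s4 row, so s4 leaves.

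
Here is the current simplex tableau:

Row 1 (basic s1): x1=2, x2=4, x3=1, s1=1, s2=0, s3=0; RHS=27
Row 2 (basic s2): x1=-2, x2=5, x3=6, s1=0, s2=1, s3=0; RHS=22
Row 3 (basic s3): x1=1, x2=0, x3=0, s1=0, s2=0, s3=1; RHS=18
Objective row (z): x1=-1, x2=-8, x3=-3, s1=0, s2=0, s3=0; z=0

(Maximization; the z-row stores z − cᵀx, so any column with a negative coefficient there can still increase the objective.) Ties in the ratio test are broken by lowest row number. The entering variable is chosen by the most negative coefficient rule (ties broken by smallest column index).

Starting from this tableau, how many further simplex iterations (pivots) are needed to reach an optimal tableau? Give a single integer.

pivot: x2 in, s2 out → z = 176/5
pivot: x1 in, s1 out → z = 277/6
No improving column remains; optimal.

2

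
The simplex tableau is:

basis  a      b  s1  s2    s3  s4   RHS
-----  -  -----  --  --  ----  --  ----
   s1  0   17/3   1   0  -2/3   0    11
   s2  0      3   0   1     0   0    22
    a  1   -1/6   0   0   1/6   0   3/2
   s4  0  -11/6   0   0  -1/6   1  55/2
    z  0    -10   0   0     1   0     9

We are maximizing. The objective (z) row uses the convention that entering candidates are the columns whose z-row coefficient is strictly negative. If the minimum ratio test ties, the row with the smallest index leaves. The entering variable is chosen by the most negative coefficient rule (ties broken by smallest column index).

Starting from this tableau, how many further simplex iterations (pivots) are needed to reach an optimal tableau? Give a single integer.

2

pivot: b in, s1 out → z = 483/17
pivot: s3 in, a out → z = 153/5
No improving column remains; optimal.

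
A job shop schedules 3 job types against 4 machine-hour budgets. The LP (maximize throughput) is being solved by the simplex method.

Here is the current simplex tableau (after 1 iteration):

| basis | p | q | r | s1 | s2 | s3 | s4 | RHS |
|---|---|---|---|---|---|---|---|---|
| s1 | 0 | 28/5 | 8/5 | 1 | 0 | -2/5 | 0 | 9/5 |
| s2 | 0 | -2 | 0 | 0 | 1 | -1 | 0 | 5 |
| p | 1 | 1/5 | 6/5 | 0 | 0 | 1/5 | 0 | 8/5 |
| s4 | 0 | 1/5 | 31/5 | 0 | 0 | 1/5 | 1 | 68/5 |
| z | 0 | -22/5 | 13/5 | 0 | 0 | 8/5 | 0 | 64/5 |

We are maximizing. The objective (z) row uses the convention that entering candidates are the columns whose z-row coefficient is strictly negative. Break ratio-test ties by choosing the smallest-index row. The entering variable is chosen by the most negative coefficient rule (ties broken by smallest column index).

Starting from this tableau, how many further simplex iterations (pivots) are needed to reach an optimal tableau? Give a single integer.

pivot: q in, s1 out → z = 199/14
No improving column remains; optimal.

1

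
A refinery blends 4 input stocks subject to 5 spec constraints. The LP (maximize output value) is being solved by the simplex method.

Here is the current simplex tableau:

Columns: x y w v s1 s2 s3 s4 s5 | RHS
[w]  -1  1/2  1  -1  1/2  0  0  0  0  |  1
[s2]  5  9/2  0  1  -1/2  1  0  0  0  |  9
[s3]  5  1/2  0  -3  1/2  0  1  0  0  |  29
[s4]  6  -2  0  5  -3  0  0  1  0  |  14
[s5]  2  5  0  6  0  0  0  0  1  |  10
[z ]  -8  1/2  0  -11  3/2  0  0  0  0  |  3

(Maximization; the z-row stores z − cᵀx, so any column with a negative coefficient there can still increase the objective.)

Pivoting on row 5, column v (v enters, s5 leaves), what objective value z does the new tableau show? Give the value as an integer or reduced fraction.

Minimum ratio for v: 10/6 = 5/3.
z changes by −(z-row coeff of v)·ratio = −(-11)·(5/3) = 55/3.
New z = 3 + (55/3) = 64/3.

64/3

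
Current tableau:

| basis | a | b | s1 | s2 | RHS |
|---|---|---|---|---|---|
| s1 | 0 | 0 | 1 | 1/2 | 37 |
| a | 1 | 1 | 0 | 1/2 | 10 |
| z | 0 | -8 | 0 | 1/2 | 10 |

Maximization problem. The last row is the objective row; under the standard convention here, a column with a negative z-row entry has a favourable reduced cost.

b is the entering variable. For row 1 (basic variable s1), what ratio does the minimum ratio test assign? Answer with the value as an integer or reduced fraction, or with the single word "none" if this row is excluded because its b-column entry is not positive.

The b entry in row 1 is 0 ≤ 0, so this row gives no ratio.

none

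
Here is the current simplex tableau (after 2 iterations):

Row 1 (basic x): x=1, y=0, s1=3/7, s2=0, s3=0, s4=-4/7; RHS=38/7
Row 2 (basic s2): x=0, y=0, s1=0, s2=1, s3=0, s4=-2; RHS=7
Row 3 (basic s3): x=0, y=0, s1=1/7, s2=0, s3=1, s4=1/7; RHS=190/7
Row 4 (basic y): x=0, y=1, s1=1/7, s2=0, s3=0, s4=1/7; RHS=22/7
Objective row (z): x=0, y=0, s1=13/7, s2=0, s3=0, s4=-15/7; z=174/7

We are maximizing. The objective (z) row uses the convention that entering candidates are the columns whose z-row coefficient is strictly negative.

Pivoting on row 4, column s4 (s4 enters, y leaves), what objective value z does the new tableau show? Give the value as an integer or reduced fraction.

72

Minimum ratio for s4: (22/7)/(1/7) = 22.
z changes by −(z-row coeff of s4)·ratio = −(-15/7)·22 = 330/7.
New z = 174/7 + (330/7) = 72.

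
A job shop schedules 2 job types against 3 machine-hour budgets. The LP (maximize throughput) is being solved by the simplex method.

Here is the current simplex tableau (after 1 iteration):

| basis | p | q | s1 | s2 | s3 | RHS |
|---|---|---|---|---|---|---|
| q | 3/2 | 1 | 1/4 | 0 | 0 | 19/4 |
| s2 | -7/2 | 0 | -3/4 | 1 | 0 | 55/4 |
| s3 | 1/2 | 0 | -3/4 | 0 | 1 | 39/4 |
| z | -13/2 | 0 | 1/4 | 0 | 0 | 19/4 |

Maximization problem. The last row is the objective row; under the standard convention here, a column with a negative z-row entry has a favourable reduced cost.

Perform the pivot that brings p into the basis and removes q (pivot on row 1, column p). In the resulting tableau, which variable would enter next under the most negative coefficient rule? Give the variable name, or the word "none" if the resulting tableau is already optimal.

Pivot element 3/2. New z-row = old z-row − (-13/2)·(row 1/(3/2)).
Updated z-row coefficients: p: 0, q: 13/3, s1: 4/3, s2: 0, s3: 0.
No coefficient is strictly negative; the tableau after this pivot is optimal.

none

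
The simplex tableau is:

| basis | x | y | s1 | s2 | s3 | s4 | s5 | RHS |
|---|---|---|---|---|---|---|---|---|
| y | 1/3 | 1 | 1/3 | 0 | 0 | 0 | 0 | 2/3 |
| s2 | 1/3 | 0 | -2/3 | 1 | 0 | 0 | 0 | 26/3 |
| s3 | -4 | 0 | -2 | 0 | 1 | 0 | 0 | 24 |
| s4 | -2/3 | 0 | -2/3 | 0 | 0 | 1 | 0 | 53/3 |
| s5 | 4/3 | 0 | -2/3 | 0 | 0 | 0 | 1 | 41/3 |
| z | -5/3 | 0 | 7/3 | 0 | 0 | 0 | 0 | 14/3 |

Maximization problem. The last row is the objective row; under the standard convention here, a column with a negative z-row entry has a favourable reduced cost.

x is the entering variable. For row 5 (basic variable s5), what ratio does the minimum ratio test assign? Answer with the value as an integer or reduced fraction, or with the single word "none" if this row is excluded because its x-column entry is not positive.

Ratio = RHS / (x entry) = (41/3) / (4/3) = 41/4.

41/4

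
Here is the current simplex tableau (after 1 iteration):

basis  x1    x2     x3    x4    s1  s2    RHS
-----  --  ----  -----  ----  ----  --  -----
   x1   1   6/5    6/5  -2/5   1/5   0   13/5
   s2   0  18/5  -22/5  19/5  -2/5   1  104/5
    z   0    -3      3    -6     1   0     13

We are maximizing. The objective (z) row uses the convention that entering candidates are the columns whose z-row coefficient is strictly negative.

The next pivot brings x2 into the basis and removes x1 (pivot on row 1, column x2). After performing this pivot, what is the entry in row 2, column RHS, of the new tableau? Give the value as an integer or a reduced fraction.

Pivot element is row 1, column x2: 6/5.
Normalize row 1: new (row 1, RHS) = (13/5)/(6/5) = 13/6.
row 2 ← row 2 − (18/5)·(new row 1): 104/5 − (18/5)·(13/6) = 13.

13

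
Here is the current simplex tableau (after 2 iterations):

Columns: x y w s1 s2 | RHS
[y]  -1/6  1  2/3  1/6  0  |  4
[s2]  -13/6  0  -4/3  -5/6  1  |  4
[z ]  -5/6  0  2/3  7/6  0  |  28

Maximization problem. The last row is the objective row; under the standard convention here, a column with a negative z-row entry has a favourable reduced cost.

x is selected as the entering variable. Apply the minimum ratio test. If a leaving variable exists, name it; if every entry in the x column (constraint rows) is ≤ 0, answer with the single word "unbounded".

x-column entries: row 1: -1/6, row 2: -13/6. All ≤ 0, so x can increase without bound; the LP is unbounded in this direction.

unbounded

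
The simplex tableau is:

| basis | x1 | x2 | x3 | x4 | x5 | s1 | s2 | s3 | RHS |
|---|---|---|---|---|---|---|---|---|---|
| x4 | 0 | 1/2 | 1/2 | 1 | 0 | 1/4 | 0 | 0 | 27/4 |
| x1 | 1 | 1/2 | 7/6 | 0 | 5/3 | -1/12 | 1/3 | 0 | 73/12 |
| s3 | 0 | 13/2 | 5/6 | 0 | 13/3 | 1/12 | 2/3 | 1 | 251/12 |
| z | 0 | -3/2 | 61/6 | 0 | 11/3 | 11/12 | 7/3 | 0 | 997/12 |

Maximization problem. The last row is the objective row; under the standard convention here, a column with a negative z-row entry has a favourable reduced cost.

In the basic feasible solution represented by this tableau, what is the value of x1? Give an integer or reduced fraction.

x1 is basic (row 2); its value is the RHS of that row: 73/12.

73/12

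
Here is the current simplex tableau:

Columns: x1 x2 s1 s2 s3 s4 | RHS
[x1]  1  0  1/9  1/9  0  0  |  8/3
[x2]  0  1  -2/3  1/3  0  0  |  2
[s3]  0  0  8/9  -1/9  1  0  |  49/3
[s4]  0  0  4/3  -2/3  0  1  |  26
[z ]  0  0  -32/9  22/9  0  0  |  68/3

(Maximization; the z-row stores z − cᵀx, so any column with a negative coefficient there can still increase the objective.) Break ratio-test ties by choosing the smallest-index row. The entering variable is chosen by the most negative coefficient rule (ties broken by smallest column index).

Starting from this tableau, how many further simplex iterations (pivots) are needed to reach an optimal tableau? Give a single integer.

pivot: s1 in, s3 out → z = 88
No improving column remains; optimal.

1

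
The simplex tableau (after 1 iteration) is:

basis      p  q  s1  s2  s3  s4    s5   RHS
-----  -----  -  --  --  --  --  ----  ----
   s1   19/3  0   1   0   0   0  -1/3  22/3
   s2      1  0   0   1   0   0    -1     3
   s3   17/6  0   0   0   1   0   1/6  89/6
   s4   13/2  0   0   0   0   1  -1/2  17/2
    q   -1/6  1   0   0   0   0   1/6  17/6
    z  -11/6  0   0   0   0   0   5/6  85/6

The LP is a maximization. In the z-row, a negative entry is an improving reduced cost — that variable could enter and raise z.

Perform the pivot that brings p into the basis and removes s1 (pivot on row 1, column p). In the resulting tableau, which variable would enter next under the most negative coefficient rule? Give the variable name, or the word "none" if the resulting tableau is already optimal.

Pivot element 19/3. New z-row = old z-row − (-11/6)·(row 1/(19/3)).
Updated z-row coefficients: p: 0, q: 0, s1: 11/38, s2: 0, s3: 0, s4: 0, s5: 14/19.
No coefficient is strictly negative; the tableau after this pivot is optimal.

none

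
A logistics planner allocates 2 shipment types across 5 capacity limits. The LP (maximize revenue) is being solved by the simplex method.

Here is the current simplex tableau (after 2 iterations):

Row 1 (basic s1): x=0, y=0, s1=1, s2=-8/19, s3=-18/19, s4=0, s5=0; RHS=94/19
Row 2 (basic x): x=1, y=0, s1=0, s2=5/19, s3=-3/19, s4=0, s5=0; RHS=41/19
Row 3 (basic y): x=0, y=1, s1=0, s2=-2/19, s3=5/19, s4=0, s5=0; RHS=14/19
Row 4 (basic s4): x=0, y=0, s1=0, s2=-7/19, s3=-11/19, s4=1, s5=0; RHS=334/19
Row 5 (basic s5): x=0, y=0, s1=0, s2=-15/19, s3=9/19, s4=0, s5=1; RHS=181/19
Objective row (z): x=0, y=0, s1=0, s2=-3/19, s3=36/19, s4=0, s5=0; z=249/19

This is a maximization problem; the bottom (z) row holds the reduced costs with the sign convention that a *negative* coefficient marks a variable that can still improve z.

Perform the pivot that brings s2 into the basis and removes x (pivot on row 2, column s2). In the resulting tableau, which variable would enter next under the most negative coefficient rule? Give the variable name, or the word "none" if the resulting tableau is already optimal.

none

Pivot element 5/19. New z-row = old z-row − (-3/19)·(row 2/(5/19)).
Updated z-row coefficients: x: 3/5, y: 0, s1: 0, s2: 0, s3: 9/5, s4: 0, s5: 0.
No coefficient is strictly negative; the tableau after this pivot is optimal.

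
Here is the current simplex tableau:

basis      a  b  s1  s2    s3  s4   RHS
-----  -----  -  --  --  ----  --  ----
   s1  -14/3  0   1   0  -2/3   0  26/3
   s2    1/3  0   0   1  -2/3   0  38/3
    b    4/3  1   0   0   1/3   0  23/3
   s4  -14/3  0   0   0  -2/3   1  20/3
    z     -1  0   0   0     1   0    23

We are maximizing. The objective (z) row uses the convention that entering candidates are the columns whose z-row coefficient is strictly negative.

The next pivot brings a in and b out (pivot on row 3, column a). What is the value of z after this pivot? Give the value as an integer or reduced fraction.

Minimum ratio for a: (23/3)/(4/3) = 23/4.
z changes by −(z-row coeff of a)·ratio = −(-1)·(23/4) = 23/4.
New z = 23 + (23/4) = 115/4.

115/4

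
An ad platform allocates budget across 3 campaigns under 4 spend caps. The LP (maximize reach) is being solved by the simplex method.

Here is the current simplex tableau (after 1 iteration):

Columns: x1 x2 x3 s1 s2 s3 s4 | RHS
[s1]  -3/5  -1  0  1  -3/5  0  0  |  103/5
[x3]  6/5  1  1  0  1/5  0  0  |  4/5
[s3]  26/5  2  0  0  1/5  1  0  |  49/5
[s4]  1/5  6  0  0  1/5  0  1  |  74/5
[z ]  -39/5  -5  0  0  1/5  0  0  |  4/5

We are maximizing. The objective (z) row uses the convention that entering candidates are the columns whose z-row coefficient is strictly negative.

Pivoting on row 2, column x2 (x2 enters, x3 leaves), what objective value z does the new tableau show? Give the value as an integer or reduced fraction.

24/5

Minimum ratio for x2: (4/5)/1 = 4/5.
z changes by −(z-row coeff of x2)·ratio = −(-5)·(4/5) = 4.
New z = 4/5 + 4 = 24/5.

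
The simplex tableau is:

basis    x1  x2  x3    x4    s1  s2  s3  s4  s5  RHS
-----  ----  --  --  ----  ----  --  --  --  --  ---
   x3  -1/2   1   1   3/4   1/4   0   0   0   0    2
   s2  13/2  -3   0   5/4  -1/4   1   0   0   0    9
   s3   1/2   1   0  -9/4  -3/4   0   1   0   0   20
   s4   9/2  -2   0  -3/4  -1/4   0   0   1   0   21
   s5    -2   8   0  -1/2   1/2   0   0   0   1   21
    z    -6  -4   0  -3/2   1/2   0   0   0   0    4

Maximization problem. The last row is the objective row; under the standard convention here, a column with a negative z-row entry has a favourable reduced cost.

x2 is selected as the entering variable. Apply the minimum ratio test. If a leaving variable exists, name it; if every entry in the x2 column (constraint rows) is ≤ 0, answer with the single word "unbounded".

x3

Ratios: row 1 (x3): 2/1 = 2; row 2 (s2): entry -3 ≤ 0, skip; row 3 (s3): 20/1 = 20; row 4 (s4): entry -2 ≤ 0, skip; row 5 (s5): 21/8 = 21/8.
Minimum ratio is in the x3 row, so x3 leaves.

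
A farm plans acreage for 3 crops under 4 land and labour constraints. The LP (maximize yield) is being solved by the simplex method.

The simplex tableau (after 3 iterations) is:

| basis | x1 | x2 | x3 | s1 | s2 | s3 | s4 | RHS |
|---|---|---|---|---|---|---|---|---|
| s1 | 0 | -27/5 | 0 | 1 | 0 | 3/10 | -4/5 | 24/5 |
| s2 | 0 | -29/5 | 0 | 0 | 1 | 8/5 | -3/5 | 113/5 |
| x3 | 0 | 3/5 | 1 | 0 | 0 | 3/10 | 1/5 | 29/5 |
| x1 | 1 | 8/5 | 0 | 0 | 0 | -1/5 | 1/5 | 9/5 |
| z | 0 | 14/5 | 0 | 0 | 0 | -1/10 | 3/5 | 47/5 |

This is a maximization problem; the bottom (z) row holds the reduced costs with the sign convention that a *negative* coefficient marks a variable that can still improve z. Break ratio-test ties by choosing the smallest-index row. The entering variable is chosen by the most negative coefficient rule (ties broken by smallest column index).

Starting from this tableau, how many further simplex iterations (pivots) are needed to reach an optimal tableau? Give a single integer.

pivot: s3 in, s2 out → z = 173/16
No improving column remains; optimal.

1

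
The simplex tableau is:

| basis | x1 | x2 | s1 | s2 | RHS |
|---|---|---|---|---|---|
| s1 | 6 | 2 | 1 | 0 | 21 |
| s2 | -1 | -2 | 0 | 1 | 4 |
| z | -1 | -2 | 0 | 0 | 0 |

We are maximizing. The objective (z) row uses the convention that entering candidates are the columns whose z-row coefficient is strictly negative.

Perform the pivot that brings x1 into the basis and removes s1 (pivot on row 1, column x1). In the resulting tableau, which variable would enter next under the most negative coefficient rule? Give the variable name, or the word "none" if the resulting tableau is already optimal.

Pivot element 6. New z-row = old z-row − (-1)·(row 1/6).
Updated z-row coefficients: x1: 0, x2: -5/3, s1: 1/6, s2: 0.
The most negative is -5/3 in column x2, so x2 would enter next.

x2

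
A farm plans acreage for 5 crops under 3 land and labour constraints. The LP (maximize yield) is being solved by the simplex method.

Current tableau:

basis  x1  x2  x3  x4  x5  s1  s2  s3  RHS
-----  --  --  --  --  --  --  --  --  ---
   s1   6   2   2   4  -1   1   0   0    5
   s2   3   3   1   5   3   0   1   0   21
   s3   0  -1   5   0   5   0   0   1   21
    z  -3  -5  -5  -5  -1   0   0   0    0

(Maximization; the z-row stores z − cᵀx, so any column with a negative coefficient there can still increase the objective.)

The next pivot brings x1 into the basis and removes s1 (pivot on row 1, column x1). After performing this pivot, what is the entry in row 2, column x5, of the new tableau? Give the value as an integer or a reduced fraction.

Pivot element is row 1, column x1: 6.
Normalize row 1: new (row 1, x5) = (-1)/6 = -1/6.
row 2 ← row 2 − 3·(new row 1): 3 − 3·(-1/6) = 7/2.

7/2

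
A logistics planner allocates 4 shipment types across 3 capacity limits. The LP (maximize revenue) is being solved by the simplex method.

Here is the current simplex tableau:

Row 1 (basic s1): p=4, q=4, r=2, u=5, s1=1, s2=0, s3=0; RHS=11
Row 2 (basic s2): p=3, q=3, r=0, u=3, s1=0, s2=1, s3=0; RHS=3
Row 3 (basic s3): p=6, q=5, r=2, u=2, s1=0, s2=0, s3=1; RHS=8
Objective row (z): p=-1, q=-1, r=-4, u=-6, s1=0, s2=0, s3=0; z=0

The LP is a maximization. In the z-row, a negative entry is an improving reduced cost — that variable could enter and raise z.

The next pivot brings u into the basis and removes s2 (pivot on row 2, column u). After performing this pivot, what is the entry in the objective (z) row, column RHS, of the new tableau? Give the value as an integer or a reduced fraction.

Pivot element is row 2, column u: 3.
Normalize row 2: new (row 2, RHS) = 3/3 = 1.
z-row ← z-row − (-6)·(new row 2): 0 − (-6)·1 = 6.

6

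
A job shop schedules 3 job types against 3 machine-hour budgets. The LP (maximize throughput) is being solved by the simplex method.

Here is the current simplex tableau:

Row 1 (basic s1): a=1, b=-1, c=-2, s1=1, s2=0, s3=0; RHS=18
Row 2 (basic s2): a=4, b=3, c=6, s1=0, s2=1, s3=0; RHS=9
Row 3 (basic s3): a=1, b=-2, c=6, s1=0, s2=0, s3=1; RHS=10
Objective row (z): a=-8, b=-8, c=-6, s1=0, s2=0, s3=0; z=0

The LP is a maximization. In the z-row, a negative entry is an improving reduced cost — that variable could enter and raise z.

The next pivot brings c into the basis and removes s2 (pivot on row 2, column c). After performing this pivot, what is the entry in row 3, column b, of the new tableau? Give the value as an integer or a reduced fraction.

-5

Pivot element is row 2, column c: 6.
Normalize row 2: new (row 2, b) = 3/6 = 1/2.
row 3 ← row 3 − 6·(new row 2): -2 − 6·(1/2) = -5.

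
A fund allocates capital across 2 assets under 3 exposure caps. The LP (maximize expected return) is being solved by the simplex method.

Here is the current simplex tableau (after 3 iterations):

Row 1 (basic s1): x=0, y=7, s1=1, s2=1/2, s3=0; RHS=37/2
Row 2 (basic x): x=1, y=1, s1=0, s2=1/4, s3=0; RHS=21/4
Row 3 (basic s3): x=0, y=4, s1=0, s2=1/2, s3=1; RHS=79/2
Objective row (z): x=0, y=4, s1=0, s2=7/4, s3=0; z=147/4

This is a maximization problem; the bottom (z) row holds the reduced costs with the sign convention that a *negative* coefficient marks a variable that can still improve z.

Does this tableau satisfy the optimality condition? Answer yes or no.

yes

No objective-row coefficient is strictly negative, so no entering variable exists; the tableau is optimal.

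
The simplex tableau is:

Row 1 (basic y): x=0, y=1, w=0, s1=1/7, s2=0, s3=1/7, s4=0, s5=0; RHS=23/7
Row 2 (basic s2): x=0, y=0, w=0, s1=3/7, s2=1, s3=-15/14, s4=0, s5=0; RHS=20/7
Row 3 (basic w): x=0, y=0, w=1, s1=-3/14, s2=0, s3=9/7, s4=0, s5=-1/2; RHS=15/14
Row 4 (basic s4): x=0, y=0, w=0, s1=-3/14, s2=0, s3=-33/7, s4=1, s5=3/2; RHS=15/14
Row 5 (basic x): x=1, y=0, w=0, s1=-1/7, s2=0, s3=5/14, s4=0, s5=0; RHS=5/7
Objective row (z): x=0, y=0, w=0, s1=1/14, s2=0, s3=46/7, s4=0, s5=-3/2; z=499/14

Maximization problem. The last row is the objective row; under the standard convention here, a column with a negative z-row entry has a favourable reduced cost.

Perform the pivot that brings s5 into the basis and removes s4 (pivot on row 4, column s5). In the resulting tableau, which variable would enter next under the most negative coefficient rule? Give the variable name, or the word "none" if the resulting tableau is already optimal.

s1

Pivot element 3/2. New z-row = old z-row − (-3/2)·(row 4/(3/2)).
Updated z-row coefficients: x: 0, y: 0, w: 0, s1: -1/7, s2: 0, s3: 13/7, s4: 1, s5: 0.
The most negative is -1/7 in column s1, so s1 would enter next.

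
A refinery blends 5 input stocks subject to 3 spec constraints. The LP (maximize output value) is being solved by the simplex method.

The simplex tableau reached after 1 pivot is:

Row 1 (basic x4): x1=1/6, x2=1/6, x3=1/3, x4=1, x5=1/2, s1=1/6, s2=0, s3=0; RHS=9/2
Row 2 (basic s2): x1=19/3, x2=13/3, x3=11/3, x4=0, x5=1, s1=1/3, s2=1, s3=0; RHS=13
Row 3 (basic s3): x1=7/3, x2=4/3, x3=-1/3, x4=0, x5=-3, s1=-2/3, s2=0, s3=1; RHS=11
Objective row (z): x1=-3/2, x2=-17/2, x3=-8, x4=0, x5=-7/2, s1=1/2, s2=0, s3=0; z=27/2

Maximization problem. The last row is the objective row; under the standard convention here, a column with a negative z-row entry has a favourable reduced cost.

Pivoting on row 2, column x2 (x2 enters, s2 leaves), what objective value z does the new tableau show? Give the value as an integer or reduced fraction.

Minimum ratio for x2: 13/(13/3) = 3.
z changes by −(z-row coeff of x2)·ratio = −(-17/2)·3 = 51/2.
New z = 27/2 + (51/2) = 39.

39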